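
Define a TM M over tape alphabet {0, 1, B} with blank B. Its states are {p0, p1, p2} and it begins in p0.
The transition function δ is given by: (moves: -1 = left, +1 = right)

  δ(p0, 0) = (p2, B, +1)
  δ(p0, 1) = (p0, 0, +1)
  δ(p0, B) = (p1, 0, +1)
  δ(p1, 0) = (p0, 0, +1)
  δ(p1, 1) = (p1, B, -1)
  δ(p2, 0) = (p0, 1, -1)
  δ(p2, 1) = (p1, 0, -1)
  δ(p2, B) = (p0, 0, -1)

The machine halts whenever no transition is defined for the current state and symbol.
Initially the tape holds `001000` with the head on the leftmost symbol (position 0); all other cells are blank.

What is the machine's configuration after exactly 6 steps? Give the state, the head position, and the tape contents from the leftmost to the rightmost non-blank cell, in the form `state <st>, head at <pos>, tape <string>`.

state p1, head at 2, tape 001000

state=p0 head=0 tape=[0]01000   (p0,0)→(p2,B,+1)
state=p2 head=1 tape=B[0]1000   (p2,0)→(p0,1,-1)
state=p0 head=0 tape=[B]11000   (p0,B)→(p1,0,+1)
state=p1 head=1 tape=0[1]1000   (p1,1)→(p1,B,-1)
state=p1 head=0 tape=[0]B1000   (p1,0)→(p0,0,+1)
state=p0 head=1 tape=0[B]1000   (p0,B)→(p1,0,+1)
state=p1 head=2 tape=00[1]000
After 6 steps: state p1, head at 2, tape 001000.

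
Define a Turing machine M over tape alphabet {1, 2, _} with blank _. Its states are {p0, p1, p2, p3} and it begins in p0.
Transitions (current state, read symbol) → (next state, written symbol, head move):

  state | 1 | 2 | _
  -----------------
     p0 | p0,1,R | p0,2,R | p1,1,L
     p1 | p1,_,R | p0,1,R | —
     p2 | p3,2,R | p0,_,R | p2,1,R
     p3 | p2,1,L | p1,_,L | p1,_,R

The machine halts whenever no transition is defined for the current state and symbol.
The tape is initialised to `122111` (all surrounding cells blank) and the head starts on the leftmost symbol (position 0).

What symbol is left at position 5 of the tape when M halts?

p0 | [1]22111__   read 1 → write 1, move R, go to p0
p0 | 1[2]2111__   read 2 → write 2, move R, go to p0
p0 | 12[2]111__   read 2 → write 2, move R, go to p0
p0 | 122[1]11__   read 1 → write 1, move R, go to p0
p0 | 1221[1]1__   read 1 → write 1, move R, go to p0
p0 | 12211[1]__   read 1 → write 1, move R, go to p0
p0 | 122111[_]_   read _ → write 1, move L, go to p1
p1 | 12211[1]1_   read 1 → write _, move R, go to p1
p1 | 12211_[1]_   read 1 → write _, move R, go to p1
p1 | 12211__[_]
Cell 5 holds _ when M halts.

_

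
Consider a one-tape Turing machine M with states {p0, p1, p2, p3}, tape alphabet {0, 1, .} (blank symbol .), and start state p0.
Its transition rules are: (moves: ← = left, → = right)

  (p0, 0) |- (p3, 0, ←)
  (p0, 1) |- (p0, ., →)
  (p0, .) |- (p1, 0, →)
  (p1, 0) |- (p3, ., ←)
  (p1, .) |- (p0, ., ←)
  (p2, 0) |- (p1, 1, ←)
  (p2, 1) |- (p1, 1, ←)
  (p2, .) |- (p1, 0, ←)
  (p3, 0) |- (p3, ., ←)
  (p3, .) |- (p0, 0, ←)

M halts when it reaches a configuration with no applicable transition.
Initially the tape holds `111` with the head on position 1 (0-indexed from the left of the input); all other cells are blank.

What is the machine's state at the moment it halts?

p3

state=p0 head=1 tape=1[1]1..   (p0,1)→(p0,.,→)
state=p0 head=2 tape=1.[1]..   (p0,1)→(p0,.,→)
state=p0 head=3 tape=1..[.].   (p0,.)→(p1,0,→)
state=p1 head=4 tape=1..0[.]   (p1,.)→(p0,.,←)
state=p0 head=3 tape=1..[0].   (p0,0)→(p3,0,←)
state=p3 head=2 tape=1.[.]0.   (p3,.)→(p0,0,←)
state=p0 head=1 tape=1[.]00.   (p0,.)→(p1,0,→)
state=p1 head=2 tape=10[0]0.   (p1,0)→(p3,.,←)
state=p3 head=1 tape=1[0].0.   (p3,0)→(p3,.,←)
state=p3 head=0 tape=[1]..0.
No transition is defined for (p3, 1); M halts in state p3.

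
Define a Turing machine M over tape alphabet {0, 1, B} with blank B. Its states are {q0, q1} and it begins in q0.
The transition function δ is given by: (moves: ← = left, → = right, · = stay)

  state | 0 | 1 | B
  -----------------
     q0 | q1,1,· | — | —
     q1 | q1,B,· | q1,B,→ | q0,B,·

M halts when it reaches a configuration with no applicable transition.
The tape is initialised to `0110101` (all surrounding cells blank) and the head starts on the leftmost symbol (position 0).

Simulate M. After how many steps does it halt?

6

state=q0 head=0 tape=[0]110101   (q0,0)→(q1,1,·)
state=q1 head=0 tape=[1]110101   (q1,1)→(q1,B,→)
state=q1 head=1 tape=B[1]10101   (q1,1)→(q1,B,→)
state=q1 head=2 tape=BB[1]0101   (q1,1)→(q1,B,→)
state=q1 head=3 tape=BBB[0]101   (q1,0)→(q1,B,·)
state=q1 head=3 tape=BBB[B]101   (q1,B)→(q0,B,·)
state=q0 head=3 tape=BBB[B]101
M halts after 6 transitions.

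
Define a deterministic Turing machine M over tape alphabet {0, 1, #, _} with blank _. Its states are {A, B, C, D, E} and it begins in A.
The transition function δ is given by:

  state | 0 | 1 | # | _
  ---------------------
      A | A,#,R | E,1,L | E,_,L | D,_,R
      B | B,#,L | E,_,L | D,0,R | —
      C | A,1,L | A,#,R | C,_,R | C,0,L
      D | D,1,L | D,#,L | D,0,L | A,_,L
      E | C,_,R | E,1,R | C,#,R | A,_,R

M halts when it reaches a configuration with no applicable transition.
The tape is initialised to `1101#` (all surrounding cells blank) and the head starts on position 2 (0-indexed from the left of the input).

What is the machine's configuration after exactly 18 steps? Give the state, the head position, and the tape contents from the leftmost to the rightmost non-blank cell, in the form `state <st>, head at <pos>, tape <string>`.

state=A head=2 tape=11[0]1#   (A,0)→(A,#,R)
state=A head=3 tape=11#[1]#   (A,1)→(E,1,L)
state=E head=2 tape=11[#]1#   (E,#)→(C,#,R)
state=C head=3 tape=11#[1]#   (C,1)→(A,#,R)
state=A head=4 tape=11##[#]   (A,#)→(E,_,L)
state=E head=3 tape=11#[#]_   (E,#)→(C,#,R)
state=C head=4 tape=11##[_]   (C,_)→(C,0,L)
state=C head=3 tape=11#[#]0   (C,#)→(C,_,R)
state=C head=4 tape=11#_[0]   (C,0)→(A,1,L)
state=A head=3 tape=11#[_]1   (A,_)→(D,_,R)
state=D head=4 tape=11#_[1]   (D,1)→(D,#,L)
state=D head=3 tape=11#[_]#   (D,_)→(A,_,L)
state=A head=2 tape=11[#]_#   (A,#)→(E,_,L)
state=E head=1 tape=1[1]__#   (E,1)→(E,1,R)
state=E head=2 tape=11[_]_#   (E,_)→(A,_,R)
state=A head=3 tape=11_[_]#   (A,_)→(D,_,R)
state=D head=4 tape=11__[#]   (D,#)→(D,0,L)
state=D head=3 tape=11_[_]0   (D,_)→(A,_,L)
state=A head=2 tape=11[_]_0
After 18 steps: state A, head at 2, tape 11__0.

state A, head at 2, tape 11__0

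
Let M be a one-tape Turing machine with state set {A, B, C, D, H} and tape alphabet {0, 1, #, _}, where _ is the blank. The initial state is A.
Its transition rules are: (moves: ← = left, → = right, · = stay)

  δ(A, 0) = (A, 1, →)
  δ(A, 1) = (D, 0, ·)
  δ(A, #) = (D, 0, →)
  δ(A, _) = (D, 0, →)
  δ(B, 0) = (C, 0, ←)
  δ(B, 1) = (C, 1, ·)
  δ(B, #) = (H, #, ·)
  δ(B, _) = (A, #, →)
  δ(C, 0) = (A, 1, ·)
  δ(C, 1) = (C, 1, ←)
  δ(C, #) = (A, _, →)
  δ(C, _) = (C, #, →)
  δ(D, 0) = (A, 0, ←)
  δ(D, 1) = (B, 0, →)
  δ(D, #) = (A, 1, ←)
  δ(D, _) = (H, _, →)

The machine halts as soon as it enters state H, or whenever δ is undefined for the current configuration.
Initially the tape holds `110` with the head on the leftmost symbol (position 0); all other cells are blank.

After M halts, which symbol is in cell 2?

A | __[1]10___   read 1 → write 0, move ·, go to D
D | __[0]10___   read 0 → write 0, move ←, go to A
A | _[_]010___   read _ → write 0, move →, go to D
D | _0[0]10___   read 0 → write 0, move ←, go to A
A | _[0]010___   read 0 → write 1, move →, go to A
A | _1[0]10___   read 0 → write 1, move →, go to A
A | _11[1]0___   read 1 → write 0, move ·, go to D
D | _11[0]0___   read 0 → write 0, move ←, go to A
A | _1[1]00___   read 1 → write 0, move ·, go to D
D | _1[0]00___   read 0 → write 0, move ←, go to A
A | _[1]000___   read 1 → write 0, move ·, go to D
D | _[0]000___   read 0 → write 0, move ←, go to A
A | [_]0000___   read _ → write 0, move →, go to D
D | 0[0]000___   read 0 → write 0, move ←, go to A
A | [0]0000___   read 0 → write 1, move →, go to A
A | 1[0]000___   read 0 → write 1, move →, go to A
A | 11[0]00___   read 0 → write 1, move →, go to A
A | 111[0]0___   read 0 → write 1, move →, go to A
A | 1111[0]___   read 0 → write 1, move →, go to A
A | 11111[_]__   read _ → write 0, move →, go to D
D | 111110[_]_   read _ → write _, move →, go to H
H | 111110_[_]
Cell 2 holds 1 when M halts.

1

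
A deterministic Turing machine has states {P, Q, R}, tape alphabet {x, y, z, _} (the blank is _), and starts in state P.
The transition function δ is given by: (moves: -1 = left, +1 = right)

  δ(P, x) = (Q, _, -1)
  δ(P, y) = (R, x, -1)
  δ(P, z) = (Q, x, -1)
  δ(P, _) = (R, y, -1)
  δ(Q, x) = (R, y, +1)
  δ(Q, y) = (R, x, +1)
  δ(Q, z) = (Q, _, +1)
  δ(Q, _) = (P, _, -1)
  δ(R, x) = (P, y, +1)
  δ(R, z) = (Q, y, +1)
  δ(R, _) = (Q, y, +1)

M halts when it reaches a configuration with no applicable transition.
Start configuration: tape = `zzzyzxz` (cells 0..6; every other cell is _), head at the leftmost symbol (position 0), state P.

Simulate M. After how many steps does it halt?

state=P head=0 tape=___[z]zzyzxz_   (P,z)→(Q,x,-1)
state=Q head=-1 tape=__[_]xzzyzxz_   (Q,_)→(P,_,-1)
state=P head=-2 tape=_[_]_xzzyzxz_   (P,_)→(R,y,-1)
state=R head=-3 tape=[_]y_xzzyzxz_   (R,_)→(Q,y,+1)
state=Q head=-2 tape=y[y]_xzzyzxz_   (Q,y)→(R,x,+1)
state=R head=-1 tape=yx[_]xzzyzxz_   (R,_)→(Q,y,+1)
state=Q head=0 tape=yxy[x]zzyzxz_   (Q,x)→(R,y,+1)
state=R head=1 tape=yxyy[z]zyzxz_   (R,z)→(Q,y,+1)
state=Q head=2 tape=yxyyy[z]yzxz_   (Q,z)→(Q,_,+1)
state=Q head=3 tape=yxyyy_[y]zxz_   (Q,y)→(R,x,+1)
state=R head=4 tape=yxyyy_x[z]xz_   (R,z)→(Q,y,+1)
state=Q head=5 tape=yxyyy_xy[x]z_   (Q,x)→(R,y,+1)
state=R head=6 tape=yxyyy_xyy[z]_   (R,z)→(Q,y,+1)
state=Q head=7 tape=yxyyy_xyyy[_]   (Q,_)→(P,_,-1)
state=P head=6 tape=yxyyy_xyy[y]_   (P,y)→(R,x,-1)
state=R head=5 tape=yxyyy_xy[y]x_
M halts after 15 transitions.

15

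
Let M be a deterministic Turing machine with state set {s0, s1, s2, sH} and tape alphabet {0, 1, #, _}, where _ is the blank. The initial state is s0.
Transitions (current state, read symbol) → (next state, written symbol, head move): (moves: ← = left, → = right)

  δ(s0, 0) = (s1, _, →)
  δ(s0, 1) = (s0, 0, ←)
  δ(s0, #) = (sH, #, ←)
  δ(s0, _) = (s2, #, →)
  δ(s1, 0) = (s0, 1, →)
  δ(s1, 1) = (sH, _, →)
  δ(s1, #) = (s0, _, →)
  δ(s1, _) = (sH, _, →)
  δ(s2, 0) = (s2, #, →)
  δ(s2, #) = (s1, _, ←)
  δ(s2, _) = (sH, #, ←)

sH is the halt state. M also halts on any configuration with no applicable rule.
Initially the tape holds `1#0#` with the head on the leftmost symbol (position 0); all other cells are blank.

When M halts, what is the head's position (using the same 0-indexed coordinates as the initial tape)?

3

s0 | _[1]#0#_   read 1 → write 0, move ←, go to s0
s0 | [_]0#0#_   read _ → write #, move →, go to s2
s2 | #[0]#0#_   read 0 → write #, move →, go to s2
s2 | ##[#]0#_   read # → write _, move ←, go to s1
s1 | #[#]_0#_   read # → write _, move →, go to s0
s0 | #_[_]0#_   read _ → write #, move →, go to s2
s2 | #_#[0]#_   read 0 → write #, move →, go to s2
s2 | #_##[#]_   read # → write _, move ←, go to s1
s1 | #_#[#]__   read # → write _, move →, go to s0
s0 | #_#_[_]_   read _ → write #, move →, go to s2
s2 | #_#_#[_]   read _ → write #, move ←, go to sH
sH | #_#_[#]#
At halt the head is at cell 3.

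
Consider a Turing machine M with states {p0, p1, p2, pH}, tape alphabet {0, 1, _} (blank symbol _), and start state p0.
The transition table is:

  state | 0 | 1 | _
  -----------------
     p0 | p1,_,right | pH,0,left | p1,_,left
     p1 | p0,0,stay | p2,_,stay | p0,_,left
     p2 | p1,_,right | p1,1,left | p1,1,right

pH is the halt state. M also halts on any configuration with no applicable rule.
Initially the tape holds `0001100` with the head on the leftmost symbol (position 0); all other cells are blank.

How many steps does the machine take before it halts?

17

state=p0 head=0 tape=[0]001100_   (p0,0)→(p1,_,right)
state=p1 head=1 tape=_[0]01100_   (p1,0)→(p0,0,stay)
state=p0 head=1 tape=_[0]01100_   (p0,0)→(p1,_,right)
state=p1 head=2 tape=__[0]1100_   (p1,0)→(p0,0,stay)
state=p0 head=2 tape=__[0]1100_   (p0,0)→(p1,_,right)
state=p1 head=3 tape=___[1]100_   (p1,1)→(p2,_,stay)
state=p2 head=3 tape=___[_]100_   (p2,_)→(p1,1,right)
state=p1 head=4 tape=___1[1]00_   (p1,1)→(p2,_,stay)
state=p2 head=4 tape=___1[_]00_   (p2,_)→(p1,1,right)
state=p1 head=5 tape=___11[0]0_   (p1,0)→(p0,0,stay)
state=p0 head=5 tape=___11[0]0_   (p0,0)→(p1,_,right)
state=p1 head=6 tape=___11_[0]_   (p1,0)→(p0,0,stay)
state=p0 head=6 tape=___11_[0]_   (p0,0)→(p1,_,right)
state=p1 head=7 tape=___11__[_]   (p1,_)→(p0,_,left)
state=p0 head=6 tape=___11_[_]_   (p0,_)→(p1,_,left)
state=p1 head=5 tape=___11[_]__   (p1,_)→(p0,_,left)
state=p0 head=4 tape=___1[1]___   (p0,1)→(pH,0,left)
state=pH head=3 tape=___[1]0___
M halts after 17 transitions.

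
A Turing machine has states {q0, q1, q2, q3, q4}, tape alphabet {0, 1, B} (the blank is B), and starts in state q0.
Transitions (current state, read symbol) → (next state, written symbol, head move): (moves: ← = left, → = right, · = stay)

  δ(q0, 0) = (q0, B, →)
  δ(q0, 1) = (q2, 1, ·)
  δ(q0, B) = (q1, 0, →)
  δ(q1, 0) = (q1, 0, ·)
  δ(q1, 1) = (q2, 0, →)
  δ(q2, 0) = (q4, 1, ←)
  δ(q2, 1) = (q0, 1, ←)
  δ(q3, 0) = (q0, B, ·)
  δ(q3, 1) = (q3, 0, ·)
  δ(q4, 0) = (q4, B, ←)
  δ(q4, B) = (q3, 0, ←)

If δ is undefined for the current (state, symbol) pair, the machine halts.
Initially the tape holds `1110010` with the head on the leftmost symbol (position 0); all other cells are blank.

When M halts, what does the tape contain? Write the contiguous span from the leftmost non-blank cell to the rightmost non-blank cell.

0BBBB1010

q0 | BBB[1]110010   read 1 → write 1, move ·, go to q2
q2 | BBB[1]110010   read 1 → write 1, move ←, go to q0
q0 | BB[B]1110010   read B → write 0, move →, go to q1
q1 | BB0[1]110010   read 1 → write 0, move →, go to q2
q2 | BB00[1]10010   read 1 → write 1, move ←, go to q0
q0 | BB0[0]110010   read 0 → write B, move →, go to q0
q0 | BB0B[1]10010   read 1 → write 1, move ·, go to q2
q2 | BB0B[1]10010   read 1 → write 1, move ←, go to q0
q0 | BB0[B]110010   read B → write 0, move →, go to q1
q1 | BB00[1]10010   read 1 → write 0, move →, go to q2
q2 | BB000[1]0010   read 1 → write 1, move ←, go to q0
q0 | BB00[0]10010   read 0 → write B, move →, go to q0
q0 | BB00B[1]0010   read 1 → write 1, move ·, go to q2
q2 | BB00B[1]0010   read 1 → write 1, move ←, go to q0
q0 | BB00[B]10010   read B → write 0, move →, go to q1
q1 | BB000[1]0010   read 1 → write 0, move →, go to q2
q2 | BB0000[0]010   read 0 → write 1, move ←, go to q4
q4 | BB000[0]1010   read 0 → write B, move ←, go to q4
q4 | BB00[0]B1010   read 0 → write B, move ←, go to q4
q4 | BB0[0]BB1010   read 0 → write B, move ←, go to q4
q4 | BB[0]BBB1010   read 0 → write B, move ←, go to q4
q4 | B[B]BBBB1010   read B → write 0, move ←, go to q3
q3 | [B]0BBBB1010
The non-blank tape span at halt is 0BBBB1010.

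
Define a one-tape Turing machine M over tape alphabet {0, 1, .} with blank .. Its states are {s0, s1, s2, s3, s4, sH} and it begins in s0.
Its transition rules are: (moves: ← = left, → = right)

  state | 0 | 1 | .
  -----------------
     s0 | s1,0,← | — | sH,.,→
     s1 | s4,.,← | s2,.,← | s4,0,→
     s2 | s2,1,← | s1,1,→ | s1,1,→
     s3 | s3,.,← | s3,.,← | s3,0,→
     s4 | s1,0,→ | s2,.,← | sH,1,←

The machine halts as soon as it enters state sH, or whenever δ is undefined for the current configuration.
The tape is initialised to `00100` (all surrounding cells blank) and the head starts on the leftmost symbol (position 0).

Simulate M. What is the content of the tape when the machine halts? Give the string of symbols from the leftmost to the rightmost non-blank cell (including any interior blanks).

state=s0 head=0 tape=..[0]0100   (s0,0)→(s1,0,←)
state=s1 head=-1 tape=.[.]00100   (s1,.)→(s4,0,→)
state=s4 head=0 tape=.0[0]0100   (s4,0)→(s1,0,→)
state=s1 head=1 tape=.00[0]100   (s1,0)→(s4,.,←)
state=s4 head=0 tape=.0[0].100   (s4,0)→(s1,0,→)
state=s1 head=1 tape=.00[.]100   (s1,.)→(s4,0,→)
state=s4 head=2 tape=.000[1]00   (s4,1)→(s2,.,←)
state=s2 head=1 tape=.00[0].00   (s2,0)→(s2,1,←)
state=s2 head=0 tape=.0[0]1.00   (s2,0)→(s2,1,←)
state=s2 head=-1 tape=.[0]11.00   (s2,0)→(s2,1,←)
state=s2 head=-2 tape=[.]111.00   (s2,.)→(s1,1,→)
state=s1 head=-1 tape=1[1]11.00   (s1,1)→(s2,.,←)
state=s2 head=-2 tape=[1].11.00   (s2,1)→(s1,1,→)
state=s1 head=-1 tape=1[.]11.00   (s1,.)→(s4,0,→)
state=s4 head=0 tape=10[1]1.00   (s4,1)→(s2,.,←)
state=s2 head=-1 tape=1[0].1.00   (s2,0)→(s2,1,←)
state=s2 head=-2 tape=[1]1.1.00   (s2,1)→(s1,1,→)
state=s1 head=-1 tape=1[1].1.00   (s1,1)→(s2,.,←)
state=s2 head=-2 tape=[1]..1.00   (s2,1)→(s1,1,→)
state=s1 head=-1 tape=1[.].1.00   (s1,.)→(s4,0,→)
state=s4 head=0 tape=10[.]1.00   (s4,.)→(sH,1,←)
state=sH head=-1 tape=1[0]11.00
The non-blank tape span at halt is 1011.00.

1011.00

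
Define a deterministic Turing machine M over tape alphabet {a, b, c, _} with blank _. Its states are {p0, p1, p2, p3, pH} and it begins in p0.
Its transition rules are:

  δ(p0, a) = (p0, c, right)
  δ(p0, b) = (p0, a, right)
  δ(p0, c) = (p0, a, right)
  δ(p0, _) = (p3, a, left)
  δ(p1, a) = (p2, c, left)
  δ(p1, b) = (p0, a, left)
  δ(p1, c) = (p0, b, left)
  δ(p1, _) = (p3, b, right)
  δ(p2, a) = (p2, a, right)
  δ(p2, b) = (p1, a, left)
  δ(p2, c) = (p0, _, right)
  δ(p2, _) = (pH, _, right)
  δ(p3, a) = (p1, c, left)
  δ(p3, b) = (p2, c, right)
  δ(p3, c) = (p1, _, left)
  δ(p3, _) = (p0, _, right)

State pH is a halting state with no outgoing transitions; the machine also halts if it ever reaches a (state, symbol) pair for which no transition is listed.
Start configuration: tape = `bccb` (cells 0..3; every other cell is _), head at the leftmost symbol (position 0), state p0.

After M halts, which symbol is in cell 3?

p0 | [b]ccb__   read b → write a, move right, go to p0
p0 | a[c]cb__   read c → write a, move right, go to p0
p0 | aa[c]b__   read c → write a, move right, go to p0
p0 | aaa[b]__   read b → write a, move right, go to p0
p0 | aaaa[_]_   read _ → write a, move left, go to p3
p3 | aaa[a]a_   read a → write c, move left, go to p1
p1 | aa[a]ca_   read a → write c, move left, go to p2
p2 | a[a]cca_   read a → write a, move right, go to p2
p2 | aa[c]ca_   read c → write _, move right, go to p0
p0 | aa_[c]a_   read c → write a, move right, go to p0
p0 | aa_a[a]_   read a → write c, move right, go to p0
p0 | aa_ac[_]   read _ → write a, move left, go to p3
p3 | aa_a[c]a   read c → write _, move left, go to p1
p1 | aa_[a]_a   read a → write c, move left, go to p2
p2 | aa[_]c_a   read _ → write _, move right, go to pH
pH | aa_[c]_a
Cell 3 holds c when M halts.

c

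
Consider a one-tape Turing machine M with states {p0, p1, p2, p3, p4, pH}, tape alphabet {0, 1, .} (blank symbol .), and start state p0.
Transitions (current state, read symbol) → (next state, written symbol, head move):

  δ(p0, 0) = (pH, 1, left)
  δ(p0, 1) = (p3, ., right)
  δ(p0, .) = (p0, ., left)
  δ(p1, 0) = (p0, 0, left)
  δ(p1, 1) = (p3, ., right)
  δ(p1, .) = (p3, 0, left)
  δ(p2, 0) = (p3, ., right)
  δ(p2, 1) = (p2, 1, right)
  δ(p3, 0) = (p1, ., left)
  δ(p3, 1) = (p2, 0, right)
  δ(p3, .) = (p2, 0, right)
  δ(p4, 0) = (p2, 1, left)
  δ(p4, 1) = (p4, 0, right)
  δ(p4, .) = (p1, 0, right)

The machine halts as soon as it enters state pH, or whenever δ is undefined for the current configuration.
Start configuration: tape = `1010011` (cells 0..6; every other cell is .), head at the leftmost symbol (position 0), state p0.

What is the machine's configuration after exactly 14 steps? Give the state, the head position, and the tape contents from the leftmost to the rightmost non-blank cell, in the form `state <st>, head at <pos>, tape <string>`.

state=p0 head=0 tape=.[1]010011   (p0,1)→(p3,.,right)
state=p3 head=1 tape=..[0]10011   (p3,0)→(p1,.,left)
state=p1 head=0 tape=.[.].10011   (p1,.)→(p3,0,left)
state=p3 head=-1 tape=[.]0.10011   (p3,.)→(p2,0,right)
state=p2 head=0 tape=0[0].10011   (p2,0)→(p3,.,right)
state=p3 head=1 tape=0.[.]10011   (p3,.)→(p2,0,right)
state=p2 head=2 tape=0.0[1]0011   (p2,1)→(p2,1,right)
state=p2 head=3 tape=0.01[0]011   (p2,0)→(p3,.,right)
state=p3 head=4 tape=0.01.[0]11   (p3,0)→(p1,.,left)
state=p1 head=3 tape=0.01[.].11   (p1,.)→(p3,0,left)
state=p3 head=2 tape=0.0[1]0.11   (p3,1)→(p2,0,right)
state=p2 head=3 tape=0.00[0].11   (p2,0)→(p3,.,right)
state=p3 head=4 tape=0.00.[.]11   (p3,.)→(p2,0,right)
state=p2 head=5 tape=0.00.0[1]1   (p2,1)→(p2,1,right)
state=p2 head=6 tape=0.00.01[1]
After 14 steps: state p2, head at 6, tape 0.00.011.

state p2, head at 6, tape 0.00.011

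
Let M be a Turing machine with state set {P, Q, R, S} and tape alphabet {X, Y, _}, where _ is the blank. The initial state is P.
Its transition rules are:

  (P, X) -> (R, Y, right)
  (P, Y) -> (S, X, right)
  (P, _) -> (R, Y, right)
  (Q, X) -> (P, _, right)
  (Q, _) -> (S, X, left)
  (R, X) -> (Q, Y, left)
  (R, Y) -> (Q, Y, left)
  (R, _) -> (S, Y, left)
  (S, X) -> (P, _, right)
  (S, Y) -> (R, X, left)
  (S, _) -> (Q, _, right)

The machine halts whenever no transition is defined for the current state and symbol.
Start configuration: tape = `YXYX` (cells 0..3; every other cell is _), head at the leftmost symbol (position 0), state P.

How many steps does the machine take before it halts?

state=P head=0 tape=[Y]XYX______   (P,Y)→(S,X,right)
state=S head=1 tape=X[X]YX______   (S,X)→(P,_,right)
state=P head=2 tape=X_[Y]X______   (P,Y)→(S,X,right)
state=S head=3 tape=X_X[X]______   (S,X)→(P,_,right)
state=P head=4 tape=X_X_[_]_____   (P,_)→(R,Y,right)
state=R head=5 tape=X_X_Y[_]____   (R,_)→(S,Y,left)
state=S head=4 tape=X_X_[Y]Y____   (S,Y)→(R,X,left)
state=R head=3 tape=X_X[_]XY____   (R,_)→(S,Y,left)
state=S head=2 tape=X_[X]YXY____   (S,X)→(P,_,right)
state=P head=3 tape=X__[Y]XY____   (P,Y)→(S,X,right)
state=S head=4 tape=X__X[X]Y____   (S,X)→(P,_,right)
state=P head=5 tape=X__X_[Y]____   (P,Y)→(S,X,right)
state=S head=6 tape=X__X_X[_]___   (S,_)→(Q,_,right)
state=Q head=7 tape=X__X_X_[_]__   (Q,_)→(S,X,left)
state=S head=6 tape=X__X_X[_]X__   (S,_)→(Q,_,right)
state=Q head=7 tape=X__X_X_[X]__   (Q,X)→(P,_,right)
state=P head=8 tape=X__X_X__[_]_   (P,_)→(R,Y,right)
state=R head=9 tape=X__X_X__Y[_]   (R,_)→(S,Y,left)
state=S head=8 tape=X__X_X__[Y]Y   (S,Y)→(R,X,left)
state=R head=7 tape=X__X_X_[_]XY   (R,_)→(S,Y,left)
state=S head=6 tape=X__X_X[_]YXY   (S,_)→(Q,_,right)
state=Q head=7 tape=X__X_X_[Y]XY
M halts after 21 transitions.

21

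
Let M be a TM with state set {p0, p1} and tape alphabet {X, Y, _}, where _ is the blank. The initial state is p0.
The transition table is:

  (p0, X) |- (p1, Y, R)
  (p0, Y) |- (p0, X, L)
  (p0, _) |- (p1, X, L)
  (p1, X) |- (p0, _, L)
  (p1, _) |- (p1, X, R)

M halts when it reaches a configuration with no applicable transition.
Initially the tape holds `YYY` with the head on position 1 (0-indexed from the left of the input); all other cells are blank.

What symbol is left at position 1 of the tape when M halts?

p0 | __Y[Y]Y   read Y → write X, move L, go to p0
p0 | __[Y]XY   read Y → write X, move L, go to p0
p0 | _[_]XXY   read _ → write X, move L, go to p1
p1 | [_]XXXY   read _ → write X, move R, go to p1
p1 | X[X]XXY   read X → write _, move L, go to p0
p0 | [X]_XXY   read X → write Y, move R, go to p1
p1 | Y[_]XXY   read _ → write X, move R, go to p1
p1 | YX[X]XY   read X → write _, move L, go to p0
p0 | Y[X]_XY   read X → write Y, move R, go to p1
p1 | YY[_]XY   read _ → write X, move R, go to p1
p1 | YYX[X]Y   read X → write _, move L, go to p0
p0 | YY[X]_Y   read X → write Y, move R, go to p1
p1 | YYY[_]Y   read _ → write X, move R, go to p1
p1 | YYYX[Y]
Cell 1 holds X when M halts.

X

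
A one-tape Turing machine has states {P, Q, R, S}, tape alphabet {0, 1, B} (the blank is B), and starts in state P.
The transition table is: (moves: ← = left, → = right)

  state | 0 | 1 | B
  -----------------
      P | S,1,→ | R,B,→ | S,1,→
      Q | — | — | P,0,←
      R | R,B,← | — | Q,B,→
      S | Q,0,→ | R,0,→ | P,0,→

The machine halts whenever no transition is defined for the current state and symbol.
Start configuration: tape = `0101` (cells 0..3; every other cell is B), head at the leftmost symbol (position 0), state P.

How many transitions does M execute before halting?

state=P head=0 tape=[0]101   (P,0)→(S,1,→)
state=S head=1 tape=1[1]01   (S,1)→(R,0,→)
state=R head=2 tape=10[0]1   (R,0)→(R,B,←)
state=R head=1 tape=1[0]B1   (R,0)→(R,B,←)
state=R head=0 tape=[1]BB1
M halts after 4 transitions.

4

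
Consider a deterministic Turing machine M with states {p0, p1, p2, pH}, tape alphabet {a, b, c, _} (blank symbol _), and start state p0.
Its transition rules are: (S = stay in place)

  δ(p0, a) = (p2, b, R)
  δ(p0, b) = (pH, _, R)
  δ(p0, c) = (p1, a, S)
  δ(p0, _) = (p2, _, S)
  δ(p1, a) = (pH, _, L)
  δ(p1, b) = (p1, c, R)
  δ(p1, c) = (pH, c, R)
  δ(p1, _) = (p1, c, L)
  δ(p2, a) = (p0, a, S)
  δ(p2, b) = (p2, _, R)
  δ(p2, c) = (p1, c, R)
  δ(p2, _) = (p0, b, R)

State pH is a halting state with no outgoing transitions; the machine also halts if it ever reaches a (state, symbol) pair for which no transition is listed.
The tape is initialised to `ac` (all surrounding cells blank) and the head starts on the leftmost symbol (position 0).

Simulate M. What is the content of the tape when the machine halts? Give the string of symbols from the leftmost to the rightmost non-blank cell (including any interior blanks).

p0 | [a]c_   read a → write b, move R, go to p2
p2 | b[c]_   read c → write c, move R, go to p1
p1 | bc[_]   read _ → write c, move L, go to p1
p1 | b[c]c   read c → write c, move R, go to pH
pH | bc[c]
The non-blank tape span at halt is bcc.

bcc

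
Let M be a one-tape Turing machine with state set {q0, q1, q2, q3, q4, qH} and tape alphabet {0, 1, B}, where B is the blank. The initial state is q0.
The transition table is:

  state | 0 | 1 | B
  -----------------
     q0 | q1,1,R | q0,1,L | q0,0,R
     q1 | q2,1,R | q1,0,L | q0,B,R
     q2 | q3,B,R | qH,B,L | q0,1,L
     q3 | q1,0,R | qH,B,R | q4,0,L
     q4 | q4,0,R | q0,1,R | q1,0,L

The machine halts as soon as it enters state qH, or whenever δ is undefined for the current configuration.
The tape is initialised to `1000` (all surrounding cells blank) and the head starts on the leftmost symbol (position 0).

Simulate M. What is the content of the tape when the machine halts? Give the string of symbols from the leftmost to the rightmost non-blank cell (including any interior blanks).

11B11

state=q0 head=0 tape=BB[1]000B   (q0,1)→(q0,1,L)
state=q0 head=-1 tape=B[B]1000B   (q0,B)→(q0,0,R)
state=q0 head=0 tape=B0[1]000B   (q0,1)→(q0,1,L)
state=q0 head=-1 tape=B[0]1000B   (q0,0)→(q1,1,R)
state=q1 head=0 tape=B1[1]000B   (q1,1)→(q1,0,L)
state=q1 head=-1 tape=B[1]0000B   (q1,1)→(q1,0,L)
state=q1 head=-2 tape=[B]00000B   (q1,B)→(q0,B,R)
state=q0 head=-1 tape=B[0]0000B   (q0,0)→(q1,1,R)
state=q1 head=0 tape=B1[0]000B   (q1,0)→(q2,1,R)
state=q2 head=1 tape=B11[0]00B   (q2,0)→(q3,B,R)
state=q3 head=2 tape=B11B[0]0B   (q3,0)→(q1,0,R)
state=q1 head=3 tape=B11B0[0]B   (q1,0)→(q2,1,R)
state=q2 head=4 tape=B11B01[B]   (q2,B)→(q0,1,L)
state=q0 head=3 tape=B11B0[1]1   (q0,1)→(q0,1,L)
state=q0 head=2 tape=B11B[0]11   (q0,0)→(q1,1,R)
state=q1 head=3 tape=B11B1[1]1   (q1,1)→(q1,0,L)
state=q1 head=2 tape=B11B[1]01   (q1,1)→(q1,0,L)
state=q1 head=1 tape=B11[B]001   (q1,B)→(q0,B,R)
state=q0 head=2 tape=B11B[0]01   (q0,0)→(q1,1,R)
state=q1 head=3 tape=B11B1[0]1   (q1,0)→(q2,1,R)
state=q2 head=4 tape=B11B11[1]   (q2,1)→(qH,B,L)
state=qH head=3 tape=B11B1[1]B
The non-blank tape span at halt is 11B11.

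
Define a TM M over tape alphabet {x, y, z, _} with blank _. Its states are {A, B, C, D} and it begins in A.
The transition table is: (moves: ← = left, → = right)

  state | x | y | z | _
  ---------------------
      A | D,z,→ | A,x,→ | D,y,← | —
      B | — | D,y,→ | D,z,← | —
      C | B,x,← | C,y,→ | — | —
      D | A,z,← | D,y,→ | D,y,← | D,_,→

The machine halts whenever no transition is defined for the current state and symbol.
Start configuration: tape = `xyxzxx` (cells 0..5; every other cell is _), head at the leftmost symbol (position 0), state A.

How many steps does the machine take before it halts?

29

state=A head=0 tape=_[x]yxzxx   (A,x)→(D,z,→)
state=D head=1 tape=_z[y]xzxx   (D,y)→(D,y,→)
state=D head=2 tape=_zy[x]zxx   (D,x)→(A,z,←)
state=A head=1 tape=_z[y]zzxx   (A,y)→(A,x,→)
state=A head=2 tape=_zx[z]zxx   (A,z)→(D,y,←)
state=D head=1 tape=_z[x]yzxx   (D,x)→(A,z,←)
state=A head=0 tape=_[z]zyzxx   (A,z)→(D,y,←)
state=D head=-1 tape=[_]yzyzxx   (D,_)→(D,_,→)
state=D head=0 tape=_[y]zyzxx   (D,y)→(D,y,→)
state=D head=1 tape=_y[z]yzxx   (D,z)→(D,y,←)
state=D head=0 tape=_[y]yyzxx   (D,y)→(D,y,→)
state=D head=1 tape=_y[y]yzxx   (D,y)→(D,y,→)
state=D head=2 tape=_yy[y]zxx   (D,y)→(D,y,→)
state=D head=3 tape=_yyy[z]xx   (D,z)→(D,y,←)
state=D head=2 tape=_yy[y]yxx   (D,y)→(D,y,→)
state=D head=3 tape=_yyy[y]xx   (D,y)→(D,y,→)
state=D head=4 tape=_yyyy[x]x   (D,x)→(A,z,←)
state=A head=3 tape=_yyy[y]zx   (A,y)→(A,x,→)
state=A head=4 tape=_yyyx[z]x   (A,z)→(D,y,←)
state=D head=3 tape=_yyy[x]yx   (D,x)→(A,z,←)
state=A head=2 tape=_yy[y]zyx   (A,y)→(A,x,→)
state=A head=3 tape=_yyx[z]yx   (A,z)→(D,y,←)
state=D head=2 tape=_yy[x]yyx   (D,x)→(A,z,←)
state=A head=1 tape=_y[y]zyyx   (A,y)→(A,x,→)
state=A head=2 tape=_yx[z]yyx   (A,z)→(D,y,←)
state=D head=1 tape=_y[x]yyyx   (D,x)→(A,z,←)
state=A head=0 tape=_[y]zyyyx   (A,y)→(A,x,→)
state=A head=1 tape=_x[z]yyyx   (A,z)→(D,y,←)
state=D head=0 tape=_[x]yyyyx   (D,x)→(A,z,←)
state=A head=-1 tape=[_]zyyyyx
M halts after 29 transitions.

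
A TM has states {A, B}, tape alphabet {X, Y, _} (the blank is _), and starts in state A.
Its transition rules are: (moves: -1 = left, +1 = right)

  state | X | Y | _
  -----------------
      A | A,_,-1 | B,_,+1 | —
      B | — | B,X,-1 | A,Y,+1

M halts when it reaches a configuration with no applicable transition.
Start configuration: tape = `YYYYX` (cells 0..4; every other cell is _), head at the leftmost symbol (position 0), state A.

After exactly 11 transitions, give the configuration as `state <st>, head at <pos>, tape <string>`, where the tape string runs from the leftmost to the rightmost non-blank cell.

state=A head=0 tape=[Y]YYYX   (A,Y)→(B,_,+1)
state=B head=1 tape=_[Y]YYX   (B,Y)→(B,X,-1)
state=B head=0 tape=[_]XYYX   (B,_)→(A,Y,+1)
state=A head=1 tape=Y[X]YYX   (A,X)→(A,_,-1)
state=A head=0 tape=[Y]_YYX   (A,Y)→(B,_,+1)
state=B head=1 tape=_[_]YYX   (B,_)→(A,Y,+1)
state=A head=2 tape=_Y[Y]YX   (A,Y)→(B,_,+1)
state=B head=3 tape=_Y_[Y]X   (B,Y)→(B,X,-1)
state=B head=2 tape=_Y[_]XX   (B,_)→(A,Y,+1)
state=A head=3 tape=_YY[X]X   (A,X)→(A,_,-1)
state=A head=2 tape=_Y[Y]_X   (A,Y)→(B,_,+1)
state=B head=3 tape=_Y_[_]X
After 11 steps: state B, head at 3, tape Y__X.

state B, head at 3, tape Y__X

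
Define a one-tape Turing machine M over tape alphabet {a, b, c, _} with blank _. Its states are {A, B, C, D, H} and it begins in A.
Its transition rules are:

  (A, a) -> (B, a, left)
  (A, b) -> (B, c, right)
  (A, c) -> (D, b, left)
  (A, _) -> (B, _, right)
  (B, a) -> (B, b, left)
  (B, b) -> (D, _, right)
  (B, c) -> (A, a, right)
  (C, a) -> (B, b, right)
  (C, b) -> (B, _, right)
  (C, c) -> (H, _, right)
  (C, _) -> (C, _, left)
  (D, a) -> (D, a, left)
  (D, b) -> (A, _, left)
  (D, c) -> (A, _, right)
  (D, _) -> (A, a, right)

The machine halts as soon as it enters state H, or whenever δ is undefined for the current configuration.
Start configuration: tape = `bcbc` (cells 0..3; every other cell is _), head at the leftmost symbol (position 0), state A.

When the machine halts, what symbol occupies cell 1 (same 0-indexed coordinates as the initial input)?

a

A | [b]cbc__   read b → write c, move right, go to B
B | c[c]bc__   read c → write a, move right, go to A
A | ca[b]c__   read b → write c, move right, go to B
B | cac[c]__   read c → write a, move right, go to A
A | caca[_]_   read _ → write _, move right, go to B
B | caca_[_]
Cell 1 holds a when M halts.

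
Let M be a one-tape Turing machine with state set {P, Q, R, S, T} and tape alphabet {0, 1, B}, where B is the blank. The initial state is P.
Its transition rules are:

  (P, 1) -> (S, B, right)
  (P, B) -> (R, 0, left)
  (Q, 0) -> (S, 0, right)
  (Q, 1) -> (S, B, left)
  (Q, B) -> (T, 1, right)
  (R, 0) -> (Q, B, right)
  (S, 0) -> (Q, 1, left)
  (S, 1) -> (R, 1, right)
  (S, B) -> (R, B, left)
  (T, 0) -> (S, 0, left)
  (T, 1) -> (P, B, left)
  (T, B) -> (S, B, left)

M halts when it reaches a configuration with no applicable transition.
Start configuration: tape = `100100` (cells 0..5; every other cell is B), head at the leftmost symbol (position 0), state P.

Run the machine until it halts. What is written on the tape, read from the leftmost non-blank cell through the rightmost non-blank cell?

0100

P | [1]00100   read 1 → write B, move right, go to S
S | B[0]0100   read 0 → write 1, move left, go to Q
Q | [B]10100   read B → write 1, move right, go to T
T | 1[1]0100   read 1 → write B, move left, go to P
P | [1]B0100   read 1 → write B, move right, go to S
S | B[B]0100   read B → write B, move left, go to R
R | [B]B0100
The non-blank tape span at halt is 0100.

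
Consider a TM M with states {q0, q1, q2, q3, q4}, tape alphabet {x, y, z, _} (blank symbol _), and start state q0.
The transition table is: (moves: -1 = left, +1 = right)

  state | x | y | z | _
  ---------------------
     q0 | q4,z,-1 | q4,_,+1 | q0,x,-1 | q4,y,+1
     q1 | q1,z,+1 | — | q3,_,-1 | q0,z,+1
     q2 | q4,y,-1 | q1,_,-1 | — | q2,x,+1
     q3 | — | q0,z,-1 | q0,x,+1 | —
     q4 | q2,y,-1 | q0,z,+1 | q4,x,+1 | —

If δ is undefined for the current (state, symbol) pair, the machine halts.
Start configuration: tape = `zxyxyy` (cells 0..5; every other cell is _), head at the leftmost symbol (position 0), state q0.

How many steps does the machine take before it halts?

state=q0 head=0 tape=__[z]xyxyy_   (q0,z)→(q0,x,-1)
state=q0 head=-1 tape=_[_]xxyxyy_   (q0,_)→(q4,y,+1)
state=q4 head=0 tape=_y[x]xyxyy_   (q4,x)→(q2,y,-1)
state=q2 head=-1 tape=_[y]yxyxyy_   (q2,y)→(q1,_,-1)
state=q1 head=-2 tape=[_]_yxyxyy_   (q1,_)→(q0,z,+1)
state=q0 head=-1 tape=z[_]yxyxyy_   (q0,_)→(q4,y,+1)
state=q4 head=0 tape=zy[y]xyxyy_   (q4,y)→(q0,z,+1)
state=q0 head=1 tape=zyz[x]yxyy_   (q0,x)→(q4,z,-1)
state=q4 head=0 tape=zy[z]zyxyy_   (q4,z)→(q4,x,+1)
state=q4 head=1 tape=zyx[z]yxyy_   (q4,z)→(q4,x,+1)
state=q4 head=2 tape=zyxx[y]xyy_   (q4,y)→(q0,z,+1)
state=q0 head=3 tape=zyxxz[x]yy_   (q0,x)→(q4,z,-1)
state=q4 head=2 tape=zyxx[z]zyy_   (q4,z)→(q4,x,+1)
state=q4 head=3 tape=zyxxx[z]yy_   (q4,z)→(q4,x,+1)
state=q4 head=4 tape=zyxxxx[y]y_   (q4,y)→(q0,z,+1)
state=q0 head=5 tape=zyxxxxz[y]_   (q0,y)→(q4,_,+1)
state=q4 head=6 tape=zyxxxxz_[_]
M halts after 16 transitions.

16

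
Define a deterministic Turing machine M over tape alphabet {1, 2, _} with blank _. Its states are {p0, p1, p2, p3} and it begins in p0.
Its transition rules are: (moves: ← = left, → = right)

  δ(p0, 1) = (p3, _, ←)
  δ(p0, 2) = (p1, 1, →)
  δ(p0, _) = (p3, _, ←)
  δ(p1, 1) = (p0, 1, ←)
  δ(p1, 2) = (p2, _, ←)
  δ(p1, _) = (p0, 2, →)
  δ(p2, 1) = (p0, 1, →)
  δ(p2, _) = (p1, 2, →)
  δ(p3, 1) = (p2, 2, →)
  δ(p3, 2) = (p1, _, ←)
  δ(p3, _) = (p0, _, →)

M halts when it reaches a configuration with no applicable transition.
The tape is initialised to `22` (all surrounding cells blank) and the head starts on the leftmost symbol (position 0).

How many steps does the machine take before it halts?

state=p0 head=0 tape=[2]2__   (p0,2)→(p1,1,→)
state=p1 head=1 tape=1[2]__   (p1,2)→(p2,_,←)
state=p2 head=0 tape=[1]___   (p2,1)→(p0,1,→)
state=p0 head=1 tape=1[_]__   (p0,_)→(p3,_,←)
state=p3 head=0 tape=[1]___   (p3,1)→(p2,2,→)
state=p2 head=1 tape=2[_]__   (p2,_)→(p1,2,→)
state=p1 head=2 tape=22[_]_   (p1,_)→(p0,2,→)
state=p0 head=3 tape=222[_]   (p0,_)→(p3,_,←)
state=p3 head=2 tape=22[2]_   (p3,2)→(p1,_,←)
state=p1 head=1 tape=2[2]__   (p1,2)→(p2,_,←)
state=p2 head=0 tape=[2]___
M halts after 10 transitions.

10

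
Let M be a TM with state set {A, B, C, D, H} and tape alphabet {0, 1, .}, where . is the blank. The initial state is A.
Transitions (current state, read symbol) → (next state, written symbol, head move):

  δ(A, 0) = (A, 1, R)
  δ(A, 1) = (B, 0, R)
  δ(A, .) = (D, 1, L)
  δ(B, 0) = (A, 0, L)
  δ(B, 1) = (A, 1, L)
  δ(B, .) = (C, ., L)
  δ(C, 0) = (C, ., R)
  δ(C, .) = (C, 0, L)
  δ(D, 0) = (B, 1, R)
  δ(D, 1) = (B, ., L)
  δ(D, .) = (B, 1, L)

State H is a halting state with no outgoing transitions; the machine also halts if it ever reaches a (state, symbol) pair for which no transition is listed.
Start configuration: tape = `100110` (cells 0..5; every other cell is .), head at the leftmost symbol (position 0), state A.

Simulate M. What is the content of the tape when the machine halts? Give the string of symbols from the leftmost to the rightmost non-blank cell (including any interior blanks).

state=A head=0 tape=[1]00110.   (A,1)→(B,0,R)
state=B head=1 tape=0[0]0110.   (B,0)→(A,0,L)
state=A head=0 tape=[0]00110.   (A,0)→(A,1,R)
state=A head=1 tape=1[0]0110.   (A,0)→(A,1,R)
state=A head=2 tape=11[0]110.   (A,0)→(A,1,R)
state=A head=3 tape=111[1]10.   (A,1)→(B,0,R)
state=B head=4 tape=1110[1]0.   (B,1)→(A,1,L)
state=A head=3 tape=111[0]10.   (A,0)→(A,1,R)
state=A head=4 tape=1111[1]0.   (A,1)→(B,0,R)
state=B head=5 tape=11110[0].   (B,0)→(A,0,L)
state=A head=4 tape=1111[0]0.   (A,0)→(A,1,R)
state=A head=5 tape=11111[0].   (A,0)→(A,1,R)
state=A head=6 tape=111111[.]   (A,.)→(D,1,L)
state=D head=5 tape=11111[1]1   (D,1)→(B,.,L)
state=B head=4 tape=1111[1].1   (B,1)→(A,1,L)
state=A head=3 tape=111[1]1.1   (A,1)→(B,0,R)
state=B head=4 tape=1110[1].1   (B,1)→(A,1,L)
state=A head=3 tape=111[0]1.1   (A,0)→(A,1,R)
state=A head=4 tape=1111[1].1   (A,1)→(B,0,R)
state=B head=5 tape=11110[.]1   (B,.)→(C,.,L)
state=C head=4 tape=1111[0].1   (C,0)→(C,.,R)
state=C head=5 tape=1111.[.]1   (C,.)→(C,0,L)
state=C head=4 tape=1111[.]01   (C,.)→(C,0,L)
state=C head=3 tape=111[1]001
The non-blank tape span at halt is 1111001.

1111001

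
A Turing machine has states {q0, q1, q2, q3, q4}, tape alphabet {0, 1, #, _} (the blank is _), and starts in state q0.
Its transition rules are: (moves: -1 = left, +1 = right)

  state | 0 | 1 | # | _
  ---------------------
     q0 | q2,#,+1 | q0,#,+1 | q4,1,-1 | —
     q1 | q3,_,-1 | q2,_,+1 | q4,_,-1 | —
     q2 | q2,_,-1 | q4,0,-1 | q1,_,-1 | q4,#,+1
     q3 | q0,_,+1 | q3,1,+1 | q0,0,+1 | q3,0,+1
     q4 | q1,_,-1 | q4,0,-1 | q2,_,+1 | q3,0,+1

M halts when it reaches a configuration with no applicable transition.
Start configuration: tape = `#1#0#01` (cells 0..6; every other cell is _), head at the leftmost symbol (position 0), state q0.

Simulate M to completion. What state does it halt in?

state=q0 head=0 tape=_[#]1#0#01_   (q0,#)→(q4,1,-1)
state=q4 head=-1 tape=[_]11#0#01_   (q4,_)→(q3,0,+1)
state=q3 head=0 tape=0[1]1#0#01_   (q3,1)→(q3,1,+1)
state=q3 head=1 tape=01[1]#0#01_   (q3,1)→(q3,1,+1)
state=q3 head=2 tape=011[#]0#01_   (q3,#)→(q0,0,+1)
state=q0 head=3 tape=0110[0]#01_   (q0,0)→(q2,#,+1)
state=q2 head=4 tape=0110#[#]01_   (q2,#)→(q1,_,-1)
state=q1 head=3 tape=0110[#]_01_   (q1,#)→(q4,_,-1)
state=q4 head=2 tape=011[0]__01_   (q4,0)→(q1,_,-1)
state=q1 head=1 tape=01[1]___01_   (q1,1)→(q2,_,+1)
state=q2 head=2 tape=01_[_]__01_   (q2,_)→(q4,#,+1)
state=q4 head=3 tape=01_#[_]_01_   (q4,_)→(q3,0,+1)
state=q3 head=4 tape=01_#0[_]01_   (q3,_)→(q3,0,+1)
state=q3 head=5 tape=01_#00[0]1_   (q3,0)→(q0,_,+1)
state=q0 head=6 tape=01_#00_[1]_   (q0,1)→(q0,#,+1)
state=q0 head=7 tape=01_#00_#[_]
No transition is defined for (q0, _); M halts in state q0.

q0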